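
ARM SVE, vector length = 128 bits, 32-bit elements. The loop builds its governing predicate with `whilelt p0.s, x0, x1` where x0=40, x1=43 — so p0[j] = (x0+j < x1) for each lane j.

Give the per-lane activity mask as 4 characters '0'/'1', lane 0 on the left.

predicate = 1110

128-bit reg / 32-bit elem → 4 lanes
active while 40+j < 43, i.e. j ∈ [0,3) capped at 4 ⇒ 3
bits (lane 0 leftmost): 1110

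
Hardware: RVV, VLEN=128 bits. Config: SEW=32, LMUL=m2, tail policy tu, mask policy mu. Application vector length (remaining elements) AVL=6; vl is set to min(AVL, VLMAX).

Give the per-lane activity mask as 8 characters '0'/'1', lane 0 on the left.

lanes per group: 128·2/32 = 8
vl ← min(6, 8) = 6
bits (lane 0 leftmost): 11111100

predicate = 11111100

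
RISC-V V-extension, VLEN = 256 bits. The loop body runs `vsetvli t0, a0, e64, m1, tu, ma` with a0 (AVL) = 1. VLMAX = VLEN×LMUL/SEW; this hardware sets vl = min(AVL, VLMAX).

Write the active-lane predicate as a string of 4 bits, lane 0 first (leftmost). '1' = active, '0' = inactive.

VLMAX = (256 × 1) / 64 = 4 lanes
vl ← min(1, 4) = 1
bits (lane 0 leftmost): 1000

predicate = 1000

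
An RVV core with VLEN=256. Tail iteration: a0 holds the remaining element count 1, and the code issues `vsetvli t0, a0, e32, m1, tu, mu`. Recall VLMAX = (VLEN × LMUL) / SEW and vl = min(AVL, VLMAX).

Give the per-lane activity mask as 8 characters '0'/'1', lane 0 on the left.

predicate = 10000000

lanes per group: 256·1/32 = 8
vl = min(AVL, VLMAX) = min(1, 8) = 1
bits (lane 0 leftmost): 10000000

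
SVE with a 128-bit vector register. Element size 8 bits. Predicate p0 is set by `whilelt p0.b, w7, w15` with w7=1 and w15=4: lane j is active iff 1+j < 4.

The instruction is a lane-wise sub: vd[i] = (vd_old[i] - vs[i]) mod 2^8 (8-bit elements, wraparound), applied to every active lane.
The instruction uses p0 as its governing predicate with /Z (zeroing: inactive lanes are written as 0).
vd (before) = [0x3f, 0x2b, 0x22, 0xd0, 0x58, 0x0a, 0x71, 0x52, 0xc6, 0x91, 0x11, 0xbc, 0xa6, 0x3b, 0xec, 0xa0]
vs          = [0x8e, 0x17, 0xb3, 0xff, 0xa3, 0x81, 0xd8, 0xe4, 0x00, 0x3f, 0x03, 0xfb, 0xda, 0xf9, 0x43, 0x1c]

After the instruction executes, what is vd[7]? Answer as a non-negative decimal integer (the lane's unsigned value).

vd[7] = 0

128-bit reg / 8-bit elem → 16 lanes
whilelt: lane j active iff 1+j < 4 → j < 3 → 3 active
[0] sub(0x3f,0x8e) = 0xb1
[1] sub(0x2b,0x17) = 0x14
[2] sub(0x22,0xb3) = 0x6f
[3] tail/zero = 0x00
[4] tail/zero = 0x00
[5] tail/zero = 0x00
[6] tail/zero = 0x00
[7] tail/zero = 0x00
[8] tail/zero = 0x00
[9] tail/zero = 0x00
[10] tail/zero = 0x00
[11] tail/zero = 0x00
[12] tail/zero = 0x00
[13] tail/zero = 0x00
[14] tail/zero = 0x00
[15] tail/zero = 0x00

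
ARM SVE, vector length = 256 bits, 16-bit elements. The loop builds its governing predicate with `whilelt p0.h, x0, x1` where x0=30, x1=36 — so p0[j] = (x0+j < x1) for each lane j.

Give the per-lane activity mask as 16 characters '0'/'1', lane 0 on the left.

predicate = 1111110000000000

register lanes = 256/16 = 16
p0[j] = (30+j < 36); true for j=0..5 → 6 lanes set
bits (lane 0 leftmost): 1111110000000000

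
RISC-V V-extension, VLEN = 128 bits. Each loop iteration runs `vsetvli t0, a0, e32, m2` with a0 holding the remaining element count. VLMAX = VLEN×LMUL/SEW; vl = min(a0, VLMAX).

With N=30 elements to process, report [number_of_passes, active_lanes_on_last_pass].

VLMAX = VLEN×LMUL/SEW = 128×2/32 = 8
iterations = ceil(30/8) = 4; final-pass vl = 6

[iterations, last_vl] = [4, 6]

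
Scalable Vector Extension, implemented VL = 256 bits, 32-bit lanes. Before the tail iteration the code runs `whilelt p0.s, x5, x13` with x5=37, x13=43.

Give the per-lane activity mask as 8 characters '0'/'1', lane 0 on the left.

predicate = 11111100

register lanes = 256/32 = 8
whilelt: lane j active iff 37+j < 43 → j < 6 → 6 active
bits (lane 0 leftmost): 11111100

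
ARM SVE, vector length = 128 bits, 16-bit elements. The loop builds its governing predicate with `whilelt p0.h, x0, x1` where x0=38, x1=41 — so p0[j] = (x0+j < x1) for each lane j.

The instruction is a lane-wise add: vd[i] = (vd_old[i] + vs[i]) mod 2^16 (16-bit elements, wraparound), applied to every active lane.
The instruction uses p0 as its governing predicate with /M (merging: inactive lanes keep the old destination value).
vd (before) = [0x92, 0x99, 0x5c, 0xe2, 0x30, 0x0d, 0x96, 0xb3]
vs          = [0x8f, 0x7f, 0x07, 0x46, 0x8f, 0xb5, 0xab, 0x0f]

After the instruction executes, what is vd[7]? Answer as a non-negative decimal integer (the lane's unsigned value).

vd[7] = 179

register lanes = 128/16 = 8
p0[j] = (38+j < 41); true for j=0..2 → 3 lanes set
lane  0: add(0x92,0x8f) ⇒ 0x121
lane  1: add(0x99,0x7f) ⇒ 0x118
lane  2: add(0x5c,0x07) ⇒ 0x63
lane  3: tail/keep ⇒ 0xe2
lane  4: tail/keep ⇒ 0x30
lane  5: tail/keep ⇒ 0x0d
lane  6: tail/keep ⇒ 0x96
lane  7: tail/keep ⇒ 0xb3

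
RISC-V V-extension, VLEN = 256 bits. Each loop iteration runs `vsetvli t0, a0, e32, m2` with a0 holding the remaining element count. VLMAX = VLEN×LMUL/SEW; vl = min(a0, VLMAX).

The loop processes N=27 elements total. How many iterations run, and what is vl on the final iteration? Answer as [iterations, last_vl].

[iterations, last_vl] = [2, 11]

VLMAX = (256 × 2) / 32 = 16 lanes
27 elements at 16/iter → 2 passes, remainder 11 on the last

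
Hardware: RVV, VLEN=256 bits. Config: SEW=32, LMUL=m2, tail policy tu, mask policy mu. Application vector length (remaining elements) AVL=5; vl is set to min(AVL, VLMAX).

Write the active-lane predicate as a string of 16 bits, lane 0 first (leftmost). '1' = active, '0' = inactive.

predicate = 1111100000000000

VLMAX = VLEN×LMUL/SEW = 256×2/32 = 16
vl ← min(5, 16) = 5
bits (lane 0 leftmost): 1111100000000000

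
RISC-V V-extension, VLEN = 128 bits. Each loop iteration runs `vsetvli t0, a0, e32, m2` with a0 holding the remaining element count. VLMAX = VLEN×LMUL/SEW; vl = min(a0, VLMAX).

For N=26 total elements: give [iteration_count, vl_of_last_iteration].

[iterations, last_vl] = [4, 2]

VLMAX = (128 × 2) / 32 = 8 lanes
26 elements at 8/iter → 4 passes, remainder 2 on the last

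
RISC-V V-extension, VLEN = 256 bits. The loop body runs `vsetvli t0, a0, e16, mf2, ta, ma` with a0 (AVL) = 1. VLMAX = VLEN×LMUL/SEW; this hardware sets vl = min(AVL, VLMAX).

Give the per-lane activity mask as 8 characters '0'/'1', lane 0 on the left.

predicate = 10000000

VLMAX = (256 × 1/2) / 16 = 8 lanes
AVL=1 ≤ VLMAX=8, so vl = 1
bits (lane 0 leftmost): 10000000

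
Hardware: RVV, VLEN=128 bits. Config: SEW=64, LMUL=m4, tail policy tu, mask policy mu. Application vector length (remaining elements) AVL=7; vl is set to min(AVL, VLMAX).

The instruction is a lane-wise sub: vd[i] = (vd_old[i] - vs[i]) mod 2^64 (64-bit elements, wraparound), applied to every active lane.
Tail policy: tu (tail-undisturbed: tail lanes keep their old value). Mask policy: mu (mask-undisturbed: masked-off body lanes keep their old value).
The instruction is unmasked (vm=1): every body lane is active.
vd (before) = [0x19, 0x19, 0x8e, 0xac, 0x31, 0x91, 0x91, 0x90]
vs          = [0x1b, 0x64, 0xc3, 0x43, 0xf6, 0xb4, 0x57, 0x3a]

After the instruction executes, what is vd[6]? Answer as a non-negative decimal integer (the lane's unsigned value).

vd[6] = 58

lanes per group: 128·4/64 = 8
vl ← min(7, 8) = 7
[0] sub(0x19,0x1b) = 0xfffffffffffffffe
[1] sub(0x19,0x64) = 0xffffffffffffffb5
[2] sub(0x8e,0xc3) = 0xffffffffffffffcb
[3] sub(0xac,0x43) = 0x69
[4] sub(0x31,0xf6) = 0xffffffffffffff3b
[5] sub(0x91,0xb4) = 0xffffffffffffffdd
[6] sub(0x91,0x57) = 0x3a
[7] tail/keep = 0x90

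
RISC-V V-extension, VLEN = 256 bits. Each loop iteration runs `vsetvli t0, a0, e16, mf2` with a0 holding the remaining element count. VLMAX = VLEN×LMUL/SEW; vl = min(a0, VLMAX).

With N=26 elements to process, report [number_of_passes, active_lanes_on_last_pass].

[iterations, last_vl] = [4, 2]

VLMAX = VLEN×LMUL/SEW = 256×1/2/16 = 8
iterations = ceil(26/8) = 4; final-pass vl = 2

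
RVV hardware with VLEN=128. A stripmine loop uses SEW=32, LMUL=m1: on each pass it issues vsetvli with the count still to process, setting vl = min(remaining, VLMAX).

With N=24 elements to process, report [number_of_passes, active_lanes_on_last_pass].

[iterations, last_vl] = [6, 4]

lanes per group: 128·1/32 = 4
iterations = ceil(24/4) = 6; final-pass vl = 4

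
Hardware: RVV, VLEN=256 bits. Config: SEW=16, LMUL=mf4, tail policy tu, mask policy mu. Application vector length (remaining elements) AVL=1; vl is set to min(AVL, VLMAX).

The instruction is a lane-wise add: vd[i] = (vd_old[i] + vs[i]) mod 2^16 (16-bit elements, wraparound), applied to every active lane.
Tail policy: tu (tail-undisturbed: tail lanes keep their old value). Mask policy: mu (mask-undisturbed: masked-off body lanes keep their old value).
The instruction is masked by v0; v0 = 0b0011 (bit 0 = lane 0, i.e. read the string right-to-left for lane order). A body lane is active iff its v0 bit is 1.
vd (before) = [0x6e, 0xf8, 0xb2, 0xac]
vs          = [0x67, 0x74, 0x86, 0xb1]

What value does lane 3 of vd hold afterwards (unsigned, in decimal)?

vd[3] = 172

VLMAX = (256 × 1/4) / 16 = 4 lanes
vl = min(AVL, VLMAX) = min(1, 4) = 1
lane  0: add(0x6e,0x67) ⇒ 0xd5
lane  1: tail/keep ⇒ 0xf8
lane  2: tail/keep ⇒ 0xb2
lane  3: tail/keep ⇒ 0xac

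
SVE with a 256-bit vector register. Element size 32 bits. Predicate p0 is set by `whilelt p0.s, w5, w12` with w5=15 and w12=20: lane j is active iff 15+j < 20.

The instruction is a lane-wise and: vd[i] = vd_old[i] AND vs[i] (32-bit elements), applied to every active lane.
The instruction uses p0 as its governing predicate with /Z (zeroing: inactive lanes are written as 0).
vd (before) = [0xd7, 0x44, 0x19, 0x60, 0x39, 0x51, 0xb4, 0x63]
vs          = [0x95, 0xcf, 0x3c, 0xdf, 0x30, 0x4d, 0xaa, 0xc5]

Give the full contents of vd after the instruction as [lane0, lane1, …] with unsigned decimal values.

vd = [149, 68, 24, 64, 48, 0, 0, 0]

register lanes = 256/32 = 8
whilelt: lane j active iff 15+j < 20 → j < 5 → 5 active
  i=0: and(0xd7,0x95) → 149
  i=1: and(0x44,0xcf) → 68
  i=2: and(0x19,0x3c) → 24
  i=3: and(0x60,0xdf) → 64
  i=4: and(0x39,0x30) → 48
  i=5: tail/zero → 0
  i=6: tail/zero → 0
  i=7: tail/zero → 0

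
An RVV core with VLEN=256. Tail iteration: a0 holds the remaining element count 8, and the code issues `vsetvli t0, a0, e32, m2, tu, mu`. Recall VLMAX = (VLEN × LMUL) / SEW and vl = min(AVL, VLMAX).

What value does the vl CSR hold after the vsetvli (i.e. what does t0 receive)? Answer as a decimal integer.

vl = 8

lanes per group: 256·2/32 = 16
AVL=8 ≤ VLMAX=16, so vl = 8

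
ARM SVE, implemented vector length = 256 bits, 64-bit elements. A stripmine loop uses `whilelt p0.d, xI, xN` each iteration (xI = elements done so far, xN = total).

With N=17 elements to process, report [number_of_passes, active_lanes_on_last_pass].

[iterations, last_vl] = [5, 1]

256-bit reg / 64-bit elem → 4 lanes
iterations = ceil(17/4) = 5; final-pass vl = 1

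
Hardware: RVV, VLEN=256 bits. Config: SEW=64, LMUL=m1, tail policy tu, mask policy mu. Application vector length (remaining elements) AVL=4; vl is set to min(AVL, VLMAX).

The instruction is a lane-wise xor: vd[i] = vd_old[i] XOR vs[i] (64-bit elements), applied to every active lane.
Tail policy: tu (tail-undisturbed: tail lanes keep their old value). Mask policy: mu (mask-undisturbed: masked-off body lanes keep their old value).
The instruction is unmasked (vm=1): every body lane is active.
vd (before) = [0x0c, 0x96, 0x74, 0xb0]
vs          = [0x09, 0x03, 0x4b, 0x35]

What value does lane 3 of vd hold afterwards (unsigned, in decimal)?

VLMAX = (256 × 1) / 64 = 4 lanes
vl = min(AVL, VLMAX) = min(4, 4) = 4
vd[0] xor(0x0c,0x09) -> 0x05
vd[1] xor(0x96,0x03) -> 0x95
vd[2] xor(0x74,0x4b) -> 0x3f
vd[3] xor(0xb0,0x35) -> 0x85

vd[3] = 133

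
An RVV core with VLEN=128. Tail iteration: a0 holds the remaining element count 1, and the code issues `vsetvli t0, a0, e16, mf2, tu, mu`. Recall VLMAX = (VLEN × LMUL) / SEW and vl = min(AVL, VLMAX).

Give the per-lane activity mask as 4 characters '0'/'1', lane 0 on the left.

predicate = 1000

lanes per group: 128·1/2/16 = 4
vl = min(AVL, VLMAX) = min(1, 4) = 1
bits (lane 0 leftmost): 1000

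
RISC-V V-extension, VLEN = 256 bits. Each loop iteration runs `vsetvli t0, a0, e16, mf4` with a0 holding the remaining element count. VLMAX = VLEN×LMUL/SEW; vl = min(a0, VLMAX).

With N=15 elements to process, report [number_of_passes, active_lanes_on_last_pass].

[iterations, last_vl] = [4, 3]

VLMAX = VLEN×LMUL/SEW = 256×1/4/16 = 4
15 elements at 4/iter → 4 passes, remainder 3 on the last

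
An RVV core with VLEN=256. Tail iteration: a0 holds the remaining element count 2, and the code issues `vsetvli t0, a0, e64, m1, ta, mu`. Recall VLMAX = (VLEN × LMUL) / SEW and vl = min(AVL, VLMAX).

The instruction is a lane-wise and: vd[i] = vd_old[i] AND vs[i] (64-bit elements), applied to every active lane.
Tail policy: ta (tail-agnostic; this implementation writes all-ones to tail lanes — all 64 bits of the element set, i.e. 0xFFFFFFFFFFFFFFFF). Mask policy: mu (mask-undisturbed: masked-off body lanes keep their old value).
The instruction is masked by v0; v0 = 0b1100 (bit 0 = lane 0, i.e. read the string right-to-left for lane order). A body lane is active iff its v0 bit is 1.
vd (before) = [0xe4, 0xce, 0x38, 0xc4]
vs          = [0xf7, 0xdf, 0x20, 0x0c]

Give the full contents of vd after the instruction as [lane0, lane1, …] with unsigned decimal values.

lanes per group: 256·1/64 = 4
AVL=2 ≤ VLMAX=4, so vl = 2
vd[0] mask-off/keep -> 0xe4
vd[1] mask-off/keep -> 0xce
vd[2] tail/ones -> 0xffffffffffffffff
vd[3] tail/ones -> 0xffffffffffffffff

vd = [228, 206, 18446744073709551615, 18446744073709551615]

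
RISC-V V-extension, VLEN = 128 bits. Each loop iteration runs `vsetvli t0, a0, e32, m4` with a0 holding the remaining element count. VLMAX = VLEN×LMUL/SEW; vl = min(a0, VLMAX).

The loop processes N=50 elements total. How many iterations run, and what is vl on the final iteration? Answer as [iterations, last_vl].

[iterations, last_vl] = [4, 2]

lanes per group: 128·4/32 = 16
N=50: ⌈50/16⌉ = 4 iters; last vl = 50 − 3×16 = 2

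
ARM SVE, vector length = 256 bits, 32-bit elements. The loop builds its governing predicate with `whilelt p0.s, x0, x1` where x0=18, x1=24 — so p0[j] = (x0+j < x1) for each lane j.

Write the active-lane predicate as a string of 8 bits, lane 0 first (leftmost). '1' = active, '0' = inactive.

predicate = 11111100

256-bit reg / 32-bit elem → 8 lanes
whilelt: lane j active iff 18+j < 24 → j < 6 → 6 active
bits (lane 0 leftmost): 11111100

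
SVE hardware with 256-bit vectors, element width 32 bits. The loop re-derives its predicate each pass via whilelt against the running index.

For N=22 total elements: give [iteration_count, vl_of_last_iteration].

256-bit reg / 32-bit elem → 8 lanes
22 elements at 8/iter → 3 passes, remainder 6 on the last

[iterations, last_vl] = [3, 6]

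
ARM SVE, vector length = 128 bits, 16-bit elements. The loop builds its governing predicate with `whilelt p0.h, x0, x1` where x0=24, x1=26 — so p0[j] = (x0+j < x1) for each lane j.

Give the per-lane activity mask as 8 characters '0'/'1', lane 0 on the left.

128-bit reg / 16-bit elem → 8 lanes
p0[j] = (24+j < 26); true for j=0..1 → 2 lanes set
bits (lane 0 leftmost): 11000000

predicate = 11000000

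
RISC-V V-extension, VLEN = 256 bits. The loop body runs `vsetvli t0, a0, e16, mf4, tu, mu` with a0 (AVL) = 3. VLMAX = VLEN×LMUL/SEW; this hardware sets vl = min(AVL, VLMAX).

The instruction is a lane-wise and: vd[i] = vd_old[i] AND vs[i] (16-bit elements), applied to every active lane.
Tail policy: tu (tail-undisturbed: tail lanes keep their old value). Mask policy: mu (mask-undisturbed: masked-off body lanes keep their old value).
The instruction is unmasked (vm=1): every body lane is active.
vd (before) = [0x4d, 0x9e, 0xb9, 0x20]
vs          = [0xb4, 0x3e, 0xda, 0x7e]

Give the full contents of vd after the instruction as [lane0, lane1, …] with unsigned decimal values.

vd = [4, 30, 152, 32]

lanes per group: 256·1/4/16 = 4
AVL=3 ≤ VLMAX=4, so vl = 3
lane  0: and(0x4d,0xb4) ⇒ 0x04
lane  1: and(0x9e,0x3e) ⇒ 0x1e
lane  2: and(0xb9,0xda) ⇒ 0x98
lane  3: tail/keep ⇒ 0x20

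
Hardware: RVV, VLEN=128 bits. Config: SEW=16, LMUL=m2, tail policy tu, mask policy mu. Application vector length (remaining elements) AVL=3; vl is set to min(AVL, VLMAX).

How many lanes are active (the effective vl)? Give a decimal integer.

vl = 3

VLMAX = VLEN×LMUL/SEW = 128×2/16 = 16
AVL=3 ≤ VLMAX=16, so vl = 3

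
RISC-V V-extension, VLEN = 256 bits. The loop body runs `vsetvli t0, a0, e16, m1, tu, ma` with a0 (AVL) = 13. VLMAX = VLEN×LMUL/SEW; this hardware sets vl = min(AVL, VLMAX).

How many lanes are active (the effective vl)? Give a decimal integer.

vl = 13

lanes per group: 256·1/16 = 16
AVL=13 ≤ VLMAX=16, so vl = 13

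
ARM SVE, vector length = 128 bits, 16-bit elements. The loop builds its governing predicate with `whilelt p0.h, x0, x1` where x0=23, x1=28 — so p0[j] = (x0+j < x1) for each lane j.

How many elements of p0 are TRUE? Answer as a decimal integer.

register lanes = 128/16 = 8
p0[j] = (23+j < 28); true for j=0..4 → 5 lanes set

vl = 5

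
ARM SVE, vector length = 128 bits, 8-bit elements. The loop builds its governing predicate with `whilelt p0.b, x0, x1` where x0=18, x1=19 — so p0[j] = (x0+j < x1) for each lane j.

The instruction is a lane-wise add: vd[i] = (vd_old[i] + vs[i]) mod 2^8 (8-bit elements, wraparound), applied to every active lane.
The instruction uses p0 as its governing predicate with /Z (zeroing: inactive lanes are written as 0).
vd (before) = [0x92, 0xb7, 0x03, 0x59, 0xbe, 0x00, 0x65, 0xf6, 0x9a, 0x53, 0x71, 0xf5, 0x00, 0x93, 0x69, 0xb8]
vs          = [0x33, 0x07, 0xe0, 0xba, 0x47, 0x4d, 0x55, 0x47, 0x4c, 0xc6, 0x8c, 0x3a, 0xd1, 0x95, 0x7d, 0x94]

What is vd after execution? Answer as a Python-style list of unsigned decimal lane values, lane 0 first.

vd = [197, 0, 0, 0, 0, 0, 0, 0, 0, 0, 0, 0, 0, 0, 0, 0]

register lanes = 128/8 = 16
active while 18+j < 19, i.e. j ∈ [0,1) capped at 16 ⇒ 1
lane  0: add(0x92,0x33) ⇒ 0xc5
lane  1: tail/zero ⇒ 0x00
lane  2: tail/zero ⇒ 0x00
lane  3: tail/zero ⇒ 0x00
lane  4: tail/zero ⇒ 0x00
lane  5: tail/zero ⇒ 0x00
lane  6: tail/zero ⇒ 0x00
lane  7: tail/zero ⇒ 0x00
lane  8: tail/zero ⇒ 0x00
lane  9: tail/zero ⇒ 0x00
lane 10: tail/zero ⇒ 0x00
lane 11: tail/zero ⇒ 0x00
lane 12: tail/zero ⇒ 0x00
lane 13: tail/zero ⇒ 0x00
lane 14: tail/zero ⇒ 0x00
lane 15: tail/zero ⇒ 0x00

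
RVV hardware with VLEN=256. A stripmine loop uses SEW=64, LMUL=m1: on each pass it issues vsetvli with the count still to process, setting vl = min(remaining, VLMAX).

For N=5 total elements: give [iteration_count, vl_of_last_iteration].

VLMAX = VLEN×LMUL/SEW = 256×1/64 = 4
N=5: ⌈5/4⌉ = 2 iters; last vl = 5 − 1×4 = 1

[iterations, last_vl] = [2, 1]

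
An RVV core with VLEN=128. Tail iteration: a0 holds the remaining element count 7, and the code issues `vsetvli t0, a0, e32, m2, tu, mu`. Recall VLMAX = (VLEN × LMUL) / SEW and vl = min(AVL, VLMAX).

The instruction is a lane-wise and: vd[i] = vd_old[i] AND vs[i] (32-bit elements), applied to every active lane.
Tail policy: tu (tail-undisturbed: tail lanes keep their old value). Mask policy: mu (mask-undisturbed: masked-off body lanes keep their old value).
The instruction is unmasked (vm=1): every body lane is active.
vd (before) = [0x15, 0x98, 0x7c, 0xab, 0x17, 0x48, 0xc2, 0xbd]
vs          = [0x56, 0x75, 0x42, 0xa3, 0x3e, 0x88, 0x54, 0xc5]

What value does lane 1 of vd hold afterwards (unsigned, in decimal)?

vd[1] = 16

VLMAX = (128 × 2) / 32 = 8 lanes
vl = min(AVL, VLMAX) = min(7, 8) = 7
  i=0: and(0x15,0x56) → 20
  i=1: and(0x98,0x75) → 16
  i=2: and(0x7c,0x42) → 64
  i=3: and(0xab,0xa3) → 163
  i=4: and(0x17,0x3e) → 22
  i=5: and(0x48,0x88) → 8
  i=6: and(0xc2,0x54) → 64
  i=7: tail/keep → 189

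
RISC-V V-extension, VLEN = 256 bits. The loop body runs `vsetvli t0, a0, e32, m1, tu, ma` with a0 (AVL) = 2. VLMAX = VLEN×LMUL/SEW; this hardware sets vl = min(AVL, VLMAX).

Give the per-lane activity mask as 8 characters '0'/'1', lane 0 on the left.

VLMAX = VLEN×LMUL/SEW = 256×1/32 = 8
vl = min(AVL, VLMAX) = min(2, 8) = 2
bits (lane 0 leftmost): 11000000

predicate = 11000000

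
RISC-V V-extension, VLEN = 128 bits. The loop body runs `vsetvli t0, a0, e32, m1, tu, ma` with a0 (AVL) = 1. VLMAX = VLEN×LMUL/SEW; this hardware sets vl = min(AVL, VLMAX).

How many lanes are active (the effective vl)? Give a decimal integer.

vl = 1

VLMAX = (128 × 1) / 32 = 4 lanes
vl = min(AVL, VLMAX) = min(1, 4) = 1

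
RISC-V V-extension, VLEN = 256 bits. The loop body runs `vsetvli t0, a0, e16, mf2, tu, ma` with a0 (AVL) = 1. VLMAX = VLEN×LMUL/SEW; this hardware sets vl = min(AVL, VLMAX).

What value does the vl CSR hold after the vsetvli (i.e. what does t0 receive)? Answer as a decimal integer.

vl = 1

VLMAX = VLEN×LMUL/SEW = 256×1/2/16 = 8
AVL=1 ≤ VLMAX=8, so vl = 1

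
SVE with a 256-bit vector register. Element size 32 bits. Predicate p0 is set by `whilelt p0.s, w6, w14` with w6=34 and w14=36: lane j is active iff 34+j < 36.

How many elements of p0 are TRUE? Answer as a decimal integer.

256-bit reg / 32-bit elem → 8 lanes
p0[j] = (34+j < 36); true for j=0..1 → 2 lanes set

vl = 2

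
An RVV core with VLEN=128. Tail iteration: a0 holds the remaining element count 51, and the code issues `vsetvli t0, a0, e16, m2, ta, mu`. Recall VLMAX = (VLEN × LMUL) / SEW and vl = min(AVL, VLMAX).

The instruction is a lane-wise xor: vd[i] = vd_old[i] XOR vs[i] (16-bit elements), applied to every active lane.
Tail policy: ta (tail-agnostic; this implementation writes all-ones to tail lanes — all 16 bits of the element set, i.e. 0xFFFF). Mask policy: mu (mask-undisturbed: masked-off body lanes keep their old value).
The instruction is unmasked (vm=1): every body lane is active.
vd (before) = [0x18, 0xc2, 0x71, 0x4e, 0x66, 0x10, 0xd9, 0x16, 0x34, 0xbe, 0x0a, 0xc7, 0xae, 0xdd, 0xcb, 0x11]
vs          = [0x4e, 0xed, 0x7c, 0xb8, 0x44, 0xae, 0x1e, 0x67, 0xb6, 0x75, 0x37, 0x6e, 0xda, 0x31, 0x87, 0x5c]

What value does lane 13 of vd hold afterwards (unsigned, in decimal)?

vd[13] = 236

lanes per group: 128·2/16 = 16
vl ← min(51, 16) = 16
lane  0: xor(0x18,0x4e) ⇒ 0x56
lane  1: xor(0xc2,0xed) ⇒ 0x2f
lane  2: xor(0x71,0x7c) ⇒ 0x0d
lane  3: xor(0x4e,0xb8) ⇒ 0xf6
lane  4: xor(0x66,0x44) ⇒ 0x22
lane  5: xor(0x10,0xae) ⇒ 0xbe
lane  6: xor(0xd9,0x1e) ⇒ 0xc7
lane  7: xor(0x16,0x67) ⇒ 0x71
lane  8: xor(0x34,0xb6) ⇒ 0x82
lane  9: xor(0xbe,0x75) ⇒ 0xcb
lane 10: xor(0x0a,0x37) ⇒ 0x3d
lane 11: xor(0xc7,0x6e) ⇒ 0xa9
lane 12: xor(0xae,0xda) ⇒ 0x74
lane 13: xor(0xdd,0x31) ⇒ 0xec
lane 14: xor(0xcb,0x87) ⇒ 0x4c
lane 15: xor(0x11,0x5c) ⇒ 0x4d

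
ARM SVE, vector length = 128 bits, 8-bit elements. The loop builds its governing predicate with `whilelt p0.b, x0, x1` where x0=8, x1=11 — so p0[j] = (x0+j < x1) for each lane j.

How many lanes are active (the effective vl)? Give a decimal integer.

lane count: 128 div 8 = 16
whilelt: lane j active iff 8+j < 11 → j < 3 → 3 active

vl = 3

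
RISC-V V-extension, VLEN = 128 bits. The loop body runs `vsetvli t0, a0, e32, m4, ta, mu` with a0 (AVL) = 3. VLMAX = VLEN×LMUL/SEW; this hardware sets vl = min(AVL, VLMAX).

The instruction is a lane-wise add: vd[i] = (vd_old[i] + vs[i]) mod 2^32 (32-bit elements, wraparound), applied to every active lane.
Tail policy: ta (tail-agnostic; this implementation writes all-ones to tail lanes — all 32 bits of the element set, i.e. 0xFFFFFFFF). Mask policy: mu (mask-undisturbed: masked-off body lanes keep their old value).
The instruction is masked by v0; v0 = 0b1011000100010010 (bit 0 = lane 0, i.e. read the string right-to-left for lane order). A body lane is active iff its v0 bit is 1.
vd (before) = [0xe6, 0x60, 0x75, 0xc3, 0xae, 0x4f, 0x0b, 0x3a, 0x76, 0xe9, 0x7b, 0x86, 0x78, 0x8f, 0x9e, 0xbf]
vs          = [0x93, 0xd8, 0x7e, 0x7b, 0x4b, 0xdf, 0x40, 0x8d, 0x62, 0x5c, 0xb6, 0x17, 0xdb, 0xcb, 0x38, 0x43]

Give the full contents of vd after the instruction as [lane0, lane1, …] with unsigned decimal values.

VLMAX = (128 × 4) / 32 = 16 lanes
AVL=3 ≤ VLMAX=16, so vl = 3
vd[0] mask-off/keep -> 0xe6
vd[1] add(0x60,0xd8) -> 0x138
vd[2] mask-off/keep -> 0x75
vd[3] tail/ones -> 0xffffffff
vd[4] tail/ones -> 0xffffffff
vd[5] tail/ones -> 0xffffffff
vd[6] tail/ones -> 0xffffffff
vd[7] tail/ones -> 0xffffffff
vd[8] tail/ones -> 0xffffffff
vd[9] tail/ones -> 0xffffffff
vd[10] tail/ones -> 0xffffffff
vd[11] tail/ones -> 0xffffffff
vd[12] tail/ones -> 0xffffffff
vd[13] tail/ones -> 0xffffffff
vd[14] tail/ones -> 0xffffffff
vd[15] tail/ones -> 0xffffffff

vd = [230, 312, 117, 4294967295, 4294967295, 4294967295, 4294967295, 4294967295, 4294967295, 4294967295, 4294967295, 4294967295, 4294967295, 4294967295, 4294967295, 4294967295]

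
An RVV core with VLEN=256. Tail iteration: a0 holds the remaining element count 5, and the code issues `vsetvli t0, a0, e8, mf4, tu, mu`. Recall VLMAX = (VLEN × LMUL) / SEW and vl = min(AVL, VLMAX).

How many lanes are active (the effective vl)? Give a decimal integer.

vl = 5

lanes per group: 256·1/4/8 = 8
vl = min(AVL, VLMAX) = min(5, 8) = 5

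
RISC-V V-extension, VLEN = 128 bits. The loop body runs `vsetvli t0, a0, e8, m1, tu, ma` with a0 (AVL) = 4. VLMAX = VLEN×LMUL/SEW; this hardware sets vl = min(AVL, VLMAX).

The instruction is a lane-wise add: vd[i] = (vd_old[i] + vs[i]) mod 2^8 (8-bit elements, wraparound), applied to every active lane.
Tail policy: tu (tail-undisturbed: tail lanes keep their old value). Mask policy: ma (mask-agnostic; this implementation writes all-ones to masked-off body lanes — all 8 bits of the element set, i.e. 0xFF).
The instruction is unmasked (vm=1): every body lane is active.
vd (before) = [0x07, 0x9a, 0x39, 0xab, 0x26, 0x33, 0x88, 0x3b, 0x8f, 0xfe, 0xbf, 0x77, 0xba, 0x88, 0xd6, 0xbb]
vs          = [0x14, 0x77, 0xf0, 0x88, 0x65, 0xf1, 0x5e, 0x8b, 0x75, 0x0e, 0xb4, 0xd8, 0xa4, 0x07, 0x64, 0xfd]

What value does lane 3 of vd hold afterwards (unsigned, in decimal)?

lanes per group: 128·1/8 = 16
vl ← min(4, 16) = 4
[0] add(0x07,0x14) = 0x1b
[1] add(0x9a,0x77) = 0x11
[2] add(0x39,0xf0) = 0x29
[3] add(0xab,0x88) = 0x33
[4] tail/keep = 0x26
[5] tail/keep = 0x33
[6] tail/keep = 0x88
[7] tail/keep = 0x3b
[8] tail/keep = 0x8f
[9] tail/keep = 0xfe
[10] tail/keep = 0xbf
[11] tail/keep = 0x77
[12] tail/keep = 0xba
[13] tail/keep = 0x88
[14] tail/keep = 0xd6
[15] tail/keep = 0xbb

vd[3] = 51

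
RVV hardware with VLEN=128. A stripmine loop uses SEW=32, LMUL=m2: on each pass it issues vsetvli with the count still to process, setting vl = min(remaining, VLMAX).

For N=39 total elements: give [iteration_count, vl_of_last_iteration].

[iterations, last_vl] = [5, 7]

VLMAX = (128 × 2) / 32 = 8 lanes
N=39: ⌈39/8⌉ = 5 iters; last vl = 39 − 4×8 = 7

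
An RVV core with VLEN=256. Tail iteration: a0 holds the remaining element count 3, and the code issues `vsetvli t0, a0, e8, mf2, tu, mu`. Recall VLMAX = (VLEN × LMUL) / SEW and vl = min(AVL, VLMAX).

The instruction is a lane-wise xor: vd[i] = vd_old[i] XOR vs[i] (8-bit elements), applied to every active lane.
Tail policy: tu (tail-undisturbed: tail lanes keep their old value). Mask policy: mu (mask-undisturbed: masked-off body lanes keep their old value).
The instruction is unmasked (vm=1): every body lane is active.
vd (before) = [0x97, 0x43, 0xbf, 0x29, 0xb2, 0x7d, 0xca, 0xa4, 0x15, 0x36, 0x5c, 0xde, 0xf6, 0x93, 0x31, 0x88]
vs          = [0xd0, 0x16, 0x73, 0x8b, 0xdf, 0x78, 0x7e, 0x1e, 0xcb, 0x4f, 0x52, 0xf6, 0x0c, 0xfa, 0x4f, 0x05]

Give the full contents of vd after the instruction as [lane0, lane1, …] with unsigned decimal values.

VLMAX = VLEN×LMUL/SEW = 256×1/2/8 = 16
vl ← min(3, 16) = 3
  i=0: xor(0x97,0xd0) → 71
  i=1: xor(0x43,0x16) → 85
  i=2: xor(0xbf,0x73) → 204
  i=3: tail/keep → 41
  i=4: tail/keep → 178
  i=5: tail/keep → 125
  i=6: tail/keep → 202
  i=7: tail/keep → 164
  i=8: tail/keep → 21
  i=9: tail/keep → 54
  i=10: tail/keep → 92
  i=11: tail/keep → 222
  i=12: tail/keep → 246
  i=13: tail/keep → 147
  i=14: tail/keep → 49
  i=15: tail/keep → 136

vd = [71, 85, 204, 41, 178, 125, 202, 164, 21, 54, 92, 222, 246, 147, 49, 136]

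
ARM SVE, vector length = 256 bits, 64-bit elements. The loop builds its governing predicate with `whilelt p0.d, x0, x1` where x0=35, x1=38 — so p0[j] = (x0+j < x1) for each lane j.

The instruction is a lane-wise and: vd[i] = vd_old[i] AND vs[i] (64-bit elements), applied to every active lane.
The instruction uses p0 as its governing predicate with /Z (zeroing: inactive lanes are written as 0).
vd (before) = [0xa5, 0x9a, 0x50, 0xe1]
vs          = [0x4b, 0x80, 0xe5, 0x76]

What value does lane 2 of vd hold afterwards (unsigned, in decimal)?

vd[2] = 64

lane count: 256 div 64 = 4
p0[j] = (35+j < 38); true for j=0..2 → 3 lanes set
  i=0: and(0xa5,0x4b) → 1
  i=1: and(0x9a,0x80) → 128
  i=2: and(0x50,0xe5) → 64
  i=3: tail/zero → 0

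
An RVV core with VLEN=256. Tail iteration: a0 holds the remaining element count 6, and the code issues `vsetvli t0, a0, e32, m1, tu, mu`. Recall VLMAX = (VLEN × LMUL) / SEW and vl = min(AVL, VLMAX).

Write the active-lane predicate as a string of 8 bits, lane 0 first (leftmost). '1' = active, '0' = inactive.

predicate = 11111100

VLMAX = (256 × 1) / 32 = 8 lanes
vl ← min(6, 8) = 6
bits (lane 0 leftmost): 11111100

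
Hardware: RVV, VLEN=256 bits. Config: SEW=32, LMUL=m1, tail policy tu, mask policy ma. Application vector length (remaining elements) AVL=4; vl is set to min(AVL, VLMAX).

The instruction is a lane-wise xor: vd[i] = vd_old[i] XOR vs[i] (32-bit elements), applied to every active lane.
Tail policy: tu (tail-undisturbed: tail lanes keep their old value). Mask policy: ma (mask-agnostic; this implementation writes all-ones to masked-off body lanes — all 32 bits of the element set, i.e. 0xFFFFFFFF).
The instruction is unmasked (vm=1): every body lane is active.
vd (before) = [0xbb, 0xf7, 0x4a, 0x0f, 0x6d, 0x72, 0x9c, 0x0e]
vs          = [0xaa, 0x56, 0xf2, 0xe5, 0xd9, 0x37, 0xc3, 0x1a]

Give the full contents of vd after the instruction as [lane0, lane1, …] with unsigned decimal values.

VLMAX = (256 × 1) / 32 = 8 lanes
AVL=4 ≤ VLMAX=8, so vl = 4
vd[0] xor(0xbb,0xaa) -> 0x11
vd[1] xor(0xf7,0x56) -> 0xa1
vd[2] xor(0x4a,0xf2) -> 0xb8
vd[3] xor(0x0f,0xe5) -> 0xea
vd[4] tail/keep -> 0x6d
vd[5] tail/keep -> 0x72
vd[6] tail/keep -> 0x9c
vd[7] tail/keep -> 0x0e

vd = [17, 161, 184, 234, 109, 114, 156, 14]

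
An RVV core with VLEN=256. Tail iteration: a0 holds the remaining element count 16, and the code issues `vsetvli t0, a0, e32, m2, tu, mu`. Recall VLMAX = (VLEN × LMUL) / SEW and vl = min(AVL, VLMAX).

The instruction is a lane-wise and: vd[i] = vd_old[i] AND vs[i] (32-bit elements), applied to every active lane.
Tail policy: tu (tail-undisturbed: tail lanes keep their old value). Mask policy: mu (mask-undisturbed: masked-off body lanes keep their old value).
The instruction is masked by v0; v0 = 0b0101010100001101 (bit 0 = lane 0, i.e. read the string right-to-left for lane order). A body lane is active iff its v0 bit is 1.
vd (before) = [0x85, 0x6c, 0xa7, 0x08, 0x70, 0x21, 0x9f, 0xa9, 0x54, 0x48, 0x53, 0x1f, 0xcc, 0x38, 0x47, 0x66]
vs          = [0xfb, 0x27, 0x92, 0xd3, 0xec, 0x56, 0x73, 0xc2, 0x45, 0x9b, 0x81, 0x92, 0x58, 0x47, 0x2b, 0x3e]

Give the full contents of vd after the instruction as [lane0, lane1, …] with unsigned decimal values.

VLMAX = VLEN×LMUL/SEW = 256×2/32 = 16
vl ← min(16, 16) = 16
  i=0: and(0x85,0xfb) → 129
  i=1: mask-off/keep → 108
  i=2: and(0xa7,0x92) → 130
  i=3: and(0x08,0xd3) → 0
  i=4: mask-off/keep → 112
  i=5: mask-off/keep → 33
  i=6: mask-off/keep → 159
  i=7: mask-off/keep → 169
  i=8: and(0x54,0x45) → 68
  i=9: mask-off/keep → 72
  i=10: and(0x53,0x81) → 1
  i=11: mask-off/keep → 31
  i=12: and(0xcc,0x58) → 72
  i=13: mask-off/keep → 56
  i=14: and(0x47,0x2b) → 3
  i=15: mask-off/keep → 102

vd = [129, 108, 130, 0, 112, 33, 159, 169, 68, 72, 1, 31, 72, 56, 3, 102]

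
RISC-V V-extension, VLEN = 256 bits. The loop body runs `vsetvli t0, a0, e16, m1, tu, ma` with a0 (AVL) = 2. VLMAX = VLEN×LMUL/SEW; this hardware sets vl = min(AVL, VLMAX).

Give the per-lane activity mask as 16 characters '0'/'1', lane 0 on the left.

predicate = 1100000000000000

VLMAX = VLEN×LMUL/SEW = 256×1/16 = 16
AVL=2 ≤ VLMAX=16, so vl = 2
bits (lane 0 leftmost): 1100000000000000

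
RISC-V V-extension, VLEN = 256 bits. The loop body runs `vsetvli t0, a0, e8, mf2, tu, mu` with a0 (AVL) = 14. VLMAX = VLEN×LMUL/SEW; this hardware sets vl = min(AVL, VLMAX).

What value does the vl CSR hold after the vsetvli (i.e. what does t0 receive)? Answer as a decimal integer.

vl = 14

VLMAX = (256 × 1/2) / 8 = 16 lanes
vl = min(AVL, VLMAX) = min(14, 16) = 14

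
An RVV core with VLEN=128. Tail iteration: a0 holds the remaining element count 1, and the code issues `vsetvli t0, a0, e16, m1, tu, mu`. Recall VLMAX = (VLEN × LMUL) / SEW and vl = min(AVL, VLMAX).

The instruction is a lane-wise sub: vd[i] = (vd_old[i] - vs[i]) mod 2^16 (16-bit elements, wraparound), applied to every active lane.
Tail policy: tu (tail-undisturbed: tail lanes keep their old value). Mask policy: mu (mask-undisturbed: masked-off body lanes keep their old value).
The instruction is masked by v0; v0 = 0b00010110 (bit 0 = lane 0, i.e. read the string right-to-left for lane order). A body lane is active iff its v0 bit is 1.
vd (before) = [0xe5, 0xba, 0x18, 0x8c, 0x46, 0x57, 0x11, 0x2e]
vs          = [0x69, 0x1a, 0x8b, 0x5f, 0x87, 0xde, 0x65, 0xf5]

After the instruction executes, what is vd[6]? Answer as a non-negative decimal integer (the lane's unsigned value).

VLMAX = VLEN×LMUL/SEW = 128×1/16 = 8
vl = min(AVL, VLMAX) = min(1, 8) = 1
lane  0: mask-off/keep ⇒ 0xe5
lane  1: tail/keep ⇒ 0xba
lane  2: tail/keep ⇒ 0x18
lane  3: tail/keep ⇒ 0x8c
lane  4: tail/keep ⇒ 0x46
lane  5: tail/keep ⇒ 0x57
lane  6: tail/keep ⇒ 0x11
lane  7: tail/keep ⇒ 0x2e

vd[6] = 17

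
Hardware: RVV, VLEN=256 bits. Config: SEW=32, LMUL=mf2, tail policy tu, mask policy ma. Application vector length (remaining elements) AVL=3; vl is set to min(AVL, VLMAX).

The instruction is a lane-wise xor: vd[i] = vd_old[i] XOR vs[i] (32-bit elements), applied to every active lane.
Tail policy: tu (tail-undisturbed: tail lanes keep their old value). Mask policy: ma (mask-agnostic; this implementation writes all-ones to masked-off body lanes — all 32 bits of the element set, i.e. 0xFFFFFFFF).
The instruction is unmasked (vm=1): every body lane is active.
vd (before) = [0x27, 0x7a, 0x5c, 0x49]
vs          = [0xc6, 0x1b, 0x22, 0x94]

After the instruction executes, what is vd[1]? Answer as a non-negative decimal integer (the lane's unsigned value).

vd[1] = 97

VLMAX = VLEN×LMUL/SEW = 256×1/2/32 = 4
vl ← min(3, 4) = 3
vd[0] xor(0x27,0xc6) -> 0xe1
vd[1] xor(0x7a,0x1b) -> 0x61
vd[2] xor(0x5c,0x22) -> 0x7e
vd[3] tail/keep -> 0x49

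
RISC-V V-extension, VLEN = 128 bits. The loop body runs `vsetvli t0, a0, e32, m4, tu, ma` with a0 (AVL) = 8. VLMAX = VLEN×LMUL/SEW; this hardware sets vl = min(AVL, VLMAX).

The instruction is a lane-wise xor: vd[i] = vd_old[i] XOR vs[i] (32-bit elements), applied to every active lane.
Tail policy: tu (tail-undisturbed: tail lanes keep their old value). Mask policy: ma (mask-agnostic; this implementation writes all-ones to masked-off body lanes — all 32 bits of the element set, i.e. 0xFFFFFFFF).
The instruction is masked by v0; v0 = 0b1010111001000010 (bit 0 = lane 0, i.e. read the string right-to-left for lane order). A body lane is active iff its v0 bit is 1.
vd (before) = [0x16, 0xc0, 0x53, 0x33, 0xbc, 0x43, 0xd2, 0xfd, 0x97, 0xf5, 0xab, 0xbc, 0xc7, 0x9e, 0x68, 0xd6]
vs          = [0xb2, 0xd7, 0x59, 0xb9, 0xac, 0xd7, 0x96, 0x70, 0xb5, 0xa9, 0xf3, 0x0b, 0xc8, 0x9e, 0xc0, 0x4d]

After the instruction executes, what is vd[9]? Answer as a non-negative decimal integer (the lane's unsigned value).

VLMAX = VLEN×LMUL/SEW = 128×4/32 = 16
AVL=8 ≤ VLMAX=16, so vl = 8
vd[0] mask-off/ones -> 0xffffffff
vd[1] xor(0xc0,0xd7) -> 0x17
vd[2] mask-off/ones -> 0xffffffff
vd[3] mask-off/ones -> 0xffffffff
vd[4] mask-off/ones -> 0xffffffff
vd[5] mask-off/ones -> 0xffffffff
vd[6] xor(0xd2,0x96) -> 0x44
vd[7] mask-off/ones -> 0xffffffff
vd[8] tail/keep -> 0x97
vd[9] tail/keep -> 0xf5
vd[10] tail/keep -> 0xab
vd[11] tail/keep -> 0xbc
vd[12] tail/keep -> 0xc7
vd[13] tail/keep -> 0x9e
vd[14] tail/keep -> 0x68
vd[15] tail/keep -> 0xd6

vd[9] = 245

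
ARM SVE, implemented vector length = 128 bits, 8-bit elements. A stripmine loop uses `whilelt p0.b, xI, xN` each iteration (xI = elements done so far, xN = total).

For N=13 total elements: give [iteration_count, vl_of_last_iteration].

lane count: 128 div 8 = 16
N=13: ⌈13/16⌉ = 1 iters; last vl = 13 − 0×16 = 13

[iterations, last_vl] = [1, 13]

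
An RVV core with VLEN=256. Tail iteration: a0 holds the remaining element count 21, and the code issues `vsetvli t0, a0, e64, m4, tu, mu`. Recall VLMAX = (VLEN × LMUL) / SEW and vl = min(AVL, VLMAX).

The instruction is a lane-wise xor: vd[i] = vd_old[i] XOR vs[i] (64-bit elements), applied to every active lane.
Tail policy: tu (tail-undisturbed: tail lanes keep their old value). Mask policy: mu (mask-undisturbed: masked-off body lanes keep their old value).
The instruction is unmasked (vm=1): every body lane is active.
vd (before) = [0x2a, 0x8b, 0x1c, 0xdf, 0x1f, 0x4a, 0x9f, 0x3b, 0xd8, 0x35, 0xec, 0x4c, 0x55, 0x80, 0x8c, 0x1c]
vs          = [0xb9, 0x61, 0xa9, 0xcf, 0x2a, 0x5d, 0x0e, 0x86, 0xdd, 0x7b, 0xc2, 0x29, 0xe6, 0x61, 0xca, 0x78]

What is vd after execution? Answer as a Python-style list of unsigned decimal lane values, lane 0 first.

VLMAX = VLEN×LMUL/SEW = 256×4/64 = 16
AVL=21 > VLMAX=16, so vl = 16
  i=0: xor(0x2a,0xb9) → 147
  i=1: xor(0x8b,0x61) → 234
  i=2: xor(0x1c,0xa9) → 181
  i=3: xor(0xdf,0xcf) → 16
  i=4: xor(0x1f,0x2a) → 53
  i=5: xor(0x4a,0x5d) → 23
  i=6: xor(0x9f,0x0e) → 145
  i=7: xor(0x3b,0x86) → 189
  i=8: xor(0xd8,0xdd) → 5
  i=9: xor(0x35,0x7b) → 78
  i=10: xor(0xec,0xc2) → 46
  i=11: xor(0x4c,0x29) → 101
  i=12: xor(0x55,0xe6) → 179
  i=13: xor(0x80,0x61) → 225
  i=14: xor(0x8c,0xca) → 70
  i=15: xor(0x1c,0x78) → 100

vd = [147, 234, 181, 16, 53, 23, 145, 189, 5, 78, 46, 101, 179, 225, 70, 100]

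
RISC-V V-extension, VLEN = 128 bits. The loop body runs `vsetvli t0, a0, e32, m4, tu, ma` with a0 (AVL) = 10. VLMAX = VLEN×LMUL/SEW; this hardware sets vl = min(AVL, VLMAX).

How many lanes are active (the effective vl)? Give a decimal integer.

vl = 10

VLMAX = (128 × 4) / 32 = 16 lanes
AVL=10 ≤ VLMAX=16, so vl = 10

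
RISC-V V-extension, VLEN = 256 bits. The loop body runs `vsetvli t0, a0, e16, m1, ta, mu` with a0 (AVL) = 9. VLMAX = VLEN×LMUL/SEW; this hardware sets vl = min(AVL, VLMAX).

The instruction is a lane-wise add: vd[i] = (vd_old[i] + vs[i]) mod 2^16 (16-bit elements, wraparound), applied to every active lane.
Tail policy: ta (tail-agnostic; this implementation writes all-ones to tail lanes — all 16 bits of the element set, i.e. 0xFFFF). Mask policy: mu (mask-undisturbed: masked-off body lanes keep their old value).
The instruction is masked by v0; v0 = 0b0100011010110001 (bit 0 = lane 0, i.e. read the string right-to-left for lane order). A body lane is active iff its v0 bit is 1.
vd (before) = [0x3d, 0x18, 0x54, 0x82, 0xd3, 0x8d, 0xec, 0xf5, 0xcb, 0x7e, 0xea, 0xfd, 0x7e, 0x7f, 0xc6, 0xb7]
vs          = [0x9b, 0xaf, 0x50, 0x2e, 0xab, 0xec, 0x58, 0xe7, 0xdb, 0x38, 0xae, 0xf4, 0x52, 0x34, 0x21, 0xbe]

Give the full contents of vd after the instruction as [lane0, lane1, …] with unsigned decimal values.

vd = [216, 24, 84, 130, 382, 377, 236, 476, 203, 65535, 65535, 65535, 65535, 65535, 65535, 65535]

lanes per group: 256·1/16 = 16
vl = min(AVL, VLMAX) = min(9, 16) = 9
  i=0: add(0x3d,0x9b) → 216
  i=1: mask-off/keep → 24
  i=2: mask-off/keep → 84
  i=3: mask-off/keep → 130
  i=4: add(0xd3,0xab) → 382
  i=5: add(0x8d,0xec) → 377
  i=6: mask-off/keep → 236
  i=7: add(0xf5,0xe7) → 476
  i=8: mask-off/keep → 203
  i=9: tail/ones → 65535
  i=10: tail/ones → 65535
  i=11: tail/ones → 65535
  i=12: tail/ones → 65535
  i=13: tail/ones → 65535
  i=14: tail/ones → 65535
  i=15: tail/ones → 65535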